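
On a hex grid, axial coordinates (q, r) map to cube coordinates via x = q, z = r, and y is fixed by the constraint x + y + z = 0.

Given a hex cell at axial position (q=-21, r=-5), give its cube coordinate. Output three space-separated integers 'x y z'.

Answer: -21 26 -5

Derivation:
x = q = -21
z = r = -5
y = -x - z = -(-21) - (-5) = 26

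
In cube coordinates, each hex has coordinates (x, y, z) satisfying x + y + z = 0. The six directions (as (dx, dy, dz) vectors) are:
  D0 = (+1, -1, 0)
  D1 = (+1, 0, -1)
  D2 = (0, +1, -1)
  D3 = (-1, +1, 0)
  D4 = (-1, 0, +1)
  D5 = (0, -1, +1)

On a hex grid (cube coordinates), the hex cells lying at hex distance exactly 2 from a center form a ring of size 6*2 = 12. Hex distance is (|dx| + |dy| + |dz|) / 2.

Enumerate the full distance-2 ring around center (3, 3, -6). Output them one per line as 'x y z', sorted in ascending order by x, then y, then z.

Walk ring at distance 2 from (3, 3, -6):
Start at center + D4*2 = (1, 3, -4)
  hex 0: (1, 3, -4)
  hex 1: (2, 2, -4)
  hex 2: (3, 1, -4)
  hex 3: (4, 1, -5)
  hex 4: (5, 1, -6)
  hex 5: (5, 2, -7)
  hex 6: (5, 3, -8)
  hex 7: (4, 4, -8)
  hex 8: (3, 5, -8)
  hex 9: (2, 5, -7)
  hex 10: (1, 5, -6)
  hex 11: (1, 4, -5)
Sorted: 12 hexes.

Answer: 1 3 -4
1 4 -5
1 5 -6
2 2 -4
2 5 -7
3 1 -4
3 5 -8
4 1 -5
4 4 -8
5 1 -6
5 2 -7
5 3 -8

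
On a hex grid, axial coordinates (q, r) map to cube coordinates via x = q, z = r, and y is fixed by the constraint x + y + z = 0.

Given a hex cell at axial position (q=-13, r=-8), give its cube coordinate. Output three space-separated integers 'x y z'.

Answer: -13 21 -8

Derivation:
x = q = -13
z = r = -8
y = -x - z = -(-13) - (-8) = 21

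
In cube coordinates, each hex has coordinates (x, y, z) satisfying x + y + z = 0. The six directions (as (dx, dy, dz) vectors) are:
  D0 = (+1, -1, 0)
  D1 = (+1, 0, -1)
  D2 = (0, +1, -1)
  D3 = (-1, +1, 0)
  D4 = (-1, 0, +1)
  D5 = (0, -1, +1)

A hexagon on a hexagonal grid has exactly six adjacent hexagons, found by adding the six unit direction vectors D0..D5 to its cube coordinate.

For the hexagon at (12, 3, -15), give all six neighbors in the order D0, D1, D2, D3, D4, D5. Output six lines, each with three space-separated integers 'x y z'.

Answer: 13 2 -15
13 3 -16
12 4 -16
11 4 -15
11 3 -14
12 2 -14

Derivation:
Center: (12, 3, -15). Add each direction:
  D0: (12, 3, -15) + (1, -1, 0) = (13, 2, -15)
  D1: (12, 3, -15) + (1, 0, -1) = (13, 3, -16)
  D2: (12, 3, -15) + (0, 1, -1) = (12, 4, -16)
  D3: (12, 3, -15) + (-1, 1, 0) = (11, 4, -15)
  D4: (12, 3, -15) + (-1, 0, 1) = (11, 3, -14)
  D5: (12, 3, -15) + (0, -1, 1) = (12, 2, -14)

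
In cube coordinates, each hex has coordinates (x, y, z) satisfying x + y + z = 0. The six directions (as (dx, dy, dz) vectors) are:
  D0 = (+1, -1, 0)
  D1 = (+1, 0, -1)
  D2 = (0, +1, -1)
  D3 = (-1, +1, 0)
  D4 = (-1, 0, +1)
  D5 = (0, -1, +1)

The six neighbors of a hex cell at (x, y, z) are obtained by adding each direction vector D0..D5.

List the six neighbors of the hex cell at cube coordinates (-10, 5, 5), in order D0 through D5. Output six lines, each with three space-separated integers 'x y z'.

Center: (-10, 5, 5). Add each direction:
  D0: (-10, 5, 5) + (1, -1, 0) = (-9, 4, 5)
  D1: (-10, 5, 5) + (1, 0, -1) = (-9, 5, 4)
  D2: (-10, 5, 5) + (0, 1, -1) = (-10, 6, 4)
  D3: (-10, 5, 5) + (-1, 1, 0) = (-11, 6, 5)
  D4: (-10, 5, 5) + (-1, 0, 1) = (-11, 5, 6)
  D5: (-10, 5, 5) + (0, -1, 1) = (-10, 4, 6)

Answer: -9 4 5
-9 5 4
-10 6 4
-11 6 5
-11 5 6
-10 4 6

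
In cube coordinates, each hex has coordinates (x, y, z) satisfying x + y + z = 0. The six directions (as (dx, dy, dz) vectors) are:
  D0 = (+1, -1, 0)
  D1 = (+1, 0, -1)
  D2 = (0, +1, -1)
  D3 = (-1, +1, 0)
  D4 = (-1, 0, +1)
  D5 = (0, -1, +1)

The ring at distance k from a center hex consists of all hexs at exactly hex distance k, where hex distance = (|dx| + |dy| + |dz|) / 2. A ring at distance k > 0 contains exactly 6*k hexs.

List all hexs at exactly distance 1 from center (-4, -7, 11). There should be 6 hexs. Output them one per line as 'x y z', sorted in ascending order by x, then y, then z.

Walk ring at distance 1 from (-4, -7, 11):
Start at center + D4*1 = (-5, -7, 12)
  hex 0: (-5, -7, 12)
  hex 1: (-4, -8, 12)
  hex 2: (-3, -8, 11)
  hex 3: (-3, -7, 10)
  hex 4: (-4, -6, 10)
  hex 5: (-5, -6, 11)
Sorted: 6 hexes.

Answer: -5 -7 12
-5 -6 11
-4 -8 12
-4 -6 10
-3 -8 11
-3 -7 10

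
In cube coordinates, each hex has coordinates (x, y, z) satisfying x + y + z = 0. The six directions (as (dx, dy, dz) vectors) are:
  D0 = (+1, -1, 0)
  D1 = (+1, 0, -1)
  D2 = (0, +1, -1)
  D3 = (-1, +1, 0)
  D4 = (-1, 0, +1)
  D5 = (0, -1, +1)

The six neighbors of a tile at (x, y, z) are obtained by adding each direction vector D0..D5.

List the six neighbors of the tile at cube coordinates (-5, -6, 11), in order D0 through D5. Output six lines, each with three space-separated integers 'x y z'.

Center: (-5, -6, 11). Add each direction:
  D0: (-5, -6, 11) + (1, -1, 0) = (-4, -7, 11)
  D1: (-5, -6, 11) + (1, 0, -1) = (-4, -6, 10)
  D2: (-5, -6, 11) + (0, 1, -1) = (-5, -5, 10)
  D3: (-5, -6, 11) + (-1, 1, 0) = (-6, -5, 11)
  D4: (-5, -6, 11) + (-1, 0, 1) = (-6, -6, 12)
  D5: (-5, -6, 11) + (0, -1, 1) = (-5, -7, 12)

Answer: -4 -7 11
-4 -6 10
-5 -5 10
-6 -5 11
-6 -6 12
-5 -7 12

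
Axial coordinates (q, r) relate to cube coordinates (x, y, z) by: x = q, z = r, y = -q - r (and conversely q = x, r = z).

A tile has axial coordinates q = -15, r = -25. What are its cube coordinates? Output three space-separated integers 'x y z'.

x = q = -15
z = r = -25
y = -x - z = -(-15) - (-25) = 40

Answer: -15 40 -25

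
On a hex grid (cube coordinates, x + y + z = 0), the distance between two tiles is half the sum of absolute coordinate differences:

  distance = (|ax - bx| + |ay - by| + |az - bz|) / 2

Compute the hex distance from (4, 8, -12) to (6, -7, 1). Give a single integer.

|ax - bx| = |4 - 6| = 2
|ay - by| = |8 - (-7)| = 15
|az - bz| = |-12 - 1| = 13
distance = (2 + 15 + 13) / 2 = 30 / 2 = 15

Answer: 15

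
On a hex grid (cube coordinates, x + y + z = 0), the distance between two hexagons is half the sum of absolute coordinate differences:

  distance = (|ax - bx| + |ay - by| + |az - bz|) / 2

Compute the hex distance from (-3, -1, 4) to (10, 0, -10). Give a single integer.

Answer: 14

Derivation:
|ax - bx| = |-3 - 10| = 13
|ay - by| = |-1 - 0| = 1
|az - bz| = |4 - (-10)| = 14
distance = (13 + 1 + 14) / 2 = 28 / 2 = 14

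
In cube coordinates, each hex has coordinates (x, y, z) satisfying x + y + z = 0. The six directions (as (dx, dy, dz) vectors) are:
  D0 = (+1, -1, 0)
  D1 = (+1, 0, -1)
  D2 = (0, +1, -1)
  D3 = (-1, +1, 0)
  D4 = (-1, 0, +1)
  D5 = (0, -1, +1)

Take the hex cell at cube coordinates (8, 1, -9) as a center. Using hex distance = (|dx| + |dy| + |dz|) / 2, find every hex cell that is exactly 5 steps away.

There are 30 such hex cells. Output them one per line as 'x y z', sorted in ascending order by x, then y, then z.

Walk ring at distance 5 from (8, 1, -9):
Start at center + D4*5 = (3, 1, -4)
  hex 0: (3, 1, -4)
  hex 1: (4, 0, -4)
  hex 2: (5, -1, -4)
  hex 3: (6, -2, -4)
  hex 4: (7, -3, -4)
  hex 5: (8, -4, -4)
  hex 6: (9, -4, -5)
  hex 7: (10, -4, -6)
  hex 8: (11, -4, -7)
  hex 9: (12, -4, -8)
  hex 10: (13, -4, -9)
  hex 11: (13, -3, -10)
  hex 12: (13, -2, -11)
  hex 13: (13, -1, -12)
  hex 14: (13, 0, -13)
  hex 15: (13, 1, -14)
  hex 16: (12, 2, -14)
  hex 17: (11, 3, -14)
  hex 18: (10, 4, -14)
  hex 19: (9, 5, -14)
  hex 20: (8, 6, -14)
  hex 21: (7, 6, -13)
  hex 22: (6, 6, -12)
  hex 23: (5, 6, -11)
  hex 24: (4, 6, -10)
  hex 25: (3, 6, -9)
  hex 26: (3, 5, -8)
  hex 27: (3, 4, -7)
  hex 28: (3, 3, -6)
  hex 29: (3, 2, -5)
Sorted: 30 hexes.

Answer: 3 1 -4
3 2 -5
3 3 -6
3 4 -7
3 5 -8
3 6 -9
4 0 -4
4 6 -10
5 -1 -4
5 6 -11
6 -2 -4
6 6 -12
7 -3 -4
7 6 -13
8 -4 -4
8 6 -14
9 -4 -5
9 5 -14
10 -4 -6
10 4 -14
11 -4 -7
11 3 -14
12 -4 -8
12 2 -14
13 -4 -9
13 -3 -10
13 -2 -11
13 -1 -12
13 0 -13
13 1 -14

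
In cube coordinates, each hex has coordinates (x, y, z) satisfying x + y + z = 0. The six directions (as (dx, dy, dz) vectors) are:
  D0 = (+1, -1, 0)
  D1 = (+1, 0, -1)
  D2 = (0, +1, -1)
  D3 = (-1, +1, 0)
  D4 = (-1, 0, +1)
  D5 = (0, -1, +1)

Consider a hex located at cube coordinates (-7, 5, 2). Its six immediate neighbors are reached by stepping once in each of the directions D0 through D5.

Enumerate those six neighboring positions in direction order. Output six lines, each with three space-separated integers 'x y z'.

Answer: -6 4 2
-6 5 1
-7 6 1
-8 6 2
-8 5 3
-7 4 3

Derivation:
Center: (-7, 5, 2). Add each direction:
  D0: (-7, 5, 2) + (1, -1, 0) = (-6, 4, 2)
  D1: (-7, 5, 2) + (1, 0, -1) = (-6, 5, 1)
  D2: (-7, 5, 2) + (0, 1, -1) = (-7, 6, 1)
  D3: (-7, 5, 2) + (-1, 1, 0) = (-8, 6, 2)
  D4: (-7, 5, 2) + (-1, 0, 1) = (-8, 5, 3)
  D5: (-7, 5, 2) + (0, -1, 1) = (-7, 4, 3)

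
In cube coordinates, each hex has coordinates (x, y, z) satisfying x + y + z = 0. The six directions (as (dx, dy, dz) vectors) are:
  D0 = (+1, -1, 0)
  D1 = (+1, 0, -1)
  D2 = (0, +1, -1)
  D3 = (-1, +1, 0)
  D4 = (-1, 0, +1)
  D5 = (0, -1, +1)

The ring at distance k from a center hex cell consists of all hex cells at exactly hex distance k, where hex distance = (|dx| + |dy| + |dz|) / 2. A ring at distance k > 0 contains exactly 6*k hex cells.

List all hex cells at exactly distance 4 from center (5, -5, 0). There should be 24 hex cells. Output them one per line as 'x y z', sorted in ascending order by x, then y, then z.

Walk ring at distance 4 from (5, -5, 0):
Start at center + D4*4 = (1, -5, 4)
  hex 0: (1, -5, 4)
  hex 1: (2, -6, 4)
  hex 2: (3, -7, 4)
  hex 3: (4, -8, 4)
  hex 4: (5, -9, 4)
  hex 5: (6, -9, 3)
  hex 6: (7, -9, 2)
  hex 7: (8, -9, 1)
  hex 8: (9, -9, 0)
  hex 9: (9, -8, -1)
  hex 10: (9, -7, -2)
  hex 11: (9, -6, -3)
  hex 12: (9, -5, -4)
  hex 13: (8, -4, -4)
  hex 14: (7, -3, -4)
  hex 15: (6, -2, -4)
  hex 16: (5, -1, -4)
  hex 17: (4, -1, -3)
  hex 18: (3, -1, -2)
  hex 19: (2, -1, -1)
  hex 20: (1, -1, 0)
  hex 21: (1, -2, 1)
  hex 22: (1, -3, 2)
  hex 23: (1, -4, 3)
Sorted: 24 hexes.

Answer: 1 -5 4
1 -4 3
1 -3 2
1 -2 1
1 -1 0
2 -6 4
2 -1 -1
3 -7 4
3 -1 -2
4 -8 4
4 -1 -3
5 -9 4
5 -1 -4
6 -9 3
6 -2 -4
7 -9 2
7 -3 -4
8 -9 1
8 -4 -4
9 -9 0
9 -8 -1
9 -7 -2
9 -6 -3
9 -5 -4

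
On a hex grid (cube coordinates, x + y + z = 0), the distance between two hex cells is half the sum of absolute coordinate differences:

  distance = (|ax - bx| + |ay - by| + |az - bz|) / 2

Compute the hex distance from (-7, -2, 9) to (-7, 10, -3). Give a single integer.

|ax - bx| = |-7 - (-7)| = 0
|ay - by| = |-2 - 10| = 12
|az - bz| = |9 - (-3)| = 12
distance = (0 + 12 + 12) / 2 = 24 / 2 = 12

Answer: 12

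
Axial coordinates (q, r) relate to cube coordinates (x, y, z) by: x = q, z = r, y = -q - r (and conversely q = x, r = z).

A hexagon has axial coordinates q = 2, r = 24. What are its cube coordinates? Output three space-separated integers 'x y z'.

x = q = 2
z = r = 24
y = -x - z = -(2) - (24) = -26

Answer: 2 -26 24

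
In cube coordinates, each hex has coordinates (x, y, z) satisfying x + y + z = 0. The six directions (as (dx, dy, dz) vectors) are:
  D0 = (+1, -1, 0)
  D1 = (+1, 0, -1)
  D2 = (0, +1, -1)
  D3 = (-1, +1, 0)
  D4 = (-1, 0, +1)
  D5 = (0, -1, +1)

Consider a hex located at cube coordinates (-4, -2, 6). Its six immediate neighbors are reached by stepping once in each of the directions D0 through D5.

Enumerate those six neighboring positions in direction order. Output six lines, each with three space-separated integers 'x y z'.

Answer: -3 -3 6
-3 -2 5
-4 -1 5
-5 -1 6
-5 -2 7
-4 -3 7

Derivation:
Center: (-4, -2, 6). Add each direction:
  D0: (-4, -2, 6) + (1, -1, 0) = (-3, -3, 6)
  D1: (-4, -2, 6) + (1, 0, -1) = (-3, -2, 5)
  D2: (-4, -2, 6) + (0, 1, -1) = (-4, -1, 5)
  D3: (-4, -2, 6) + (-1, 1, 0) = (-5, -1, 6)
  D4: (-4, -2, 6) + (-1, 0, 1) = (-5, -2, 7)
  D5: (-4, -2, 6) + (0, -1, 1) = (-4, -3, 7)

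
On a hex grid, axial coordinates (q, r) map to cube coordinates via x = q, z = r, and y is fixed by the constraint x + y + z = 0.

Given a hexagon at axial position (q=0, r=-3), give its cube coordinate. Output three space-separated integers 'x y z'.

x = q = 0
z = r = -3
y = -x - z = -(0) - (-3) = 3

Answer: 0 3 -3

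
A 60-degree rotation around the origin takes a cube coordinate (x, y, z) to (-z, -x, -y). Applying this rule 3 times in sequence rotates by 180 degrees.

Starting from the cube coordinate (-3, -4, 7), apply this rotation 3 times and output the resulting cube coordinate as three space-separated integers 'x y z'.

Answer: 3 4 -7

Derivation:
Start: (-3, -4, 7)
Step 1: (-3, -4, 7) -> (-(7), -(-3), -(-4)) = (-7, 3, 4)
Step 2: (-7, 3, 4) -> (-(4), -(-7), -(3)) = (-4, 7, -3)
Step 3: (-4, 7, -3) -> (-(-3), -(-4), -(7)) = (3, 4, -7)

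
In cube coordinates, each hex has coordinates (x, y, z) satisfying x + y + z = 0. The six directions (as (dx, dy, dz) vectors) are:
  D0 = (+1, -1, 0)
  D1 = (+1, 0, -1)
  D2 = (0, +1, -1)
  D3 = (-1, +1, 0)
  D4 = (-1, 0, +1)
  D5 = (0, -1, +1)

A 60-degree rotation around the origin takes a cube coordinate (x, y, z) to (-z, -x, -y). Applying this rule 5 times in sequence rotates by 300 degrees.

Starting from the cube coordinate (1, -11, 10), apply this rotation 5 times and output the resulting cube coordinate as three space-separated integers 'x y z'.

Start: (1, -11, 10)
Step 1: (1, -11, 10) -> (-(10), -(1), -(-11)) = (-10, -1, 11)
Step 2: (-10, -1, 11) -> (-(11), -(-10), -(-1)) = (-11, 10, 1)
Step 3: (-11, 10, 1) -> (-(1), -(-11), -(10)) = (-1, 11, -10)
Step 4: (-1, 11, -10) -> (-(-10), -(-1), -(11)) = (10, 1, -11)
Step 5: (10, 1, -11) -> (-(-11), -(10), -(1)) = (11, -10, -1)

Answer: 11 -10 -1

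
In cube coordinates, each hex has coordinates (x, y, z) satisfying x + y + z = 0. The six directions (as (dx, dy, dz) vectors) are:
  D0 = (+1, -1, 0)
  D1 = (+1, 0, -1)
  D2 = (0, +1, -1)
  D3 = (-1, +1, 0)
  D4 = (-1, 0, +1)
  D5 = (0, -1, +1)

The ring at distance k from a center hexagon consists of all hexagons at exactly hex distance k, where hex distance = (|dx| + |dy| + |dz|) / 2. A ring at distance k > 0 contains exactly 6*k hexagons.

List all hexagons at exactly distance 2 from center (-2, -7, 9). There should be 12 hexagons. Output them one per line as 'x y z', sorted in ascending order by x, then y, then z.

Walk ring at distance 2 from (-2, -7, 9):
Start at center + D4*2 = (-4, -7, 11)
  hex 0: (-4, -7, 11)
  hex 1: (-3, -8, 11)
  hex 2: (-2, -9, 11)
  hex 3: (-1, -9, 10)
  hex 4: (0, -9, 9)
  hex 5: (0, -8, 8)
  hex 6: (0, -7, 7)
  hex 7: (-1, -6, 7)
  hex 8: (-2, -5, 7)
  hex 9: (-3, -5, 8)
  hex 10: (-4, -5, 9)
  hex 11: (-4, -6, 10)
Sorted: 12 hexes.

Answer: -4 -7 11
-4 -6 10
-4 -5 9
-3 -8 11
-3 -5 8
-2 -9 11
-2 -5 7
-1 -9 10
-1 -6 7
0 -9 9
0 -8 8
0 -7 7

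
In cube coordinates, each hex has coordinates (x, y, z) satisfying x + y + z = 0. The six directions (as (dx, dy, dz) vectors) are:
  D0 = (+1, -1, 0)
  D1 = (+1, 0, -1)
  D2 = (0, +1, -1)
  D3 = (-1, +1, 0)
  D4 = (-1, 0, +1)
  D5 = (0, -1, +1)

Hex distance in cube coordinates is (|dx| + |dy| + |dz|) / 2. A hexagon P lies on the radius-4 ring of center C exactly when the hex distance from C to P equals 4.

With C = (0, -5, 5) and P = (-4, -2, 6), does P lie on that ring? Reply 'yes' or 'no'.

|px - cx| = |-4 - 0| = 4
|py - cy| = |-2 - (-5)| = 3
|pz - cz| = |6 - 5| = 1
distance = (4+3+1)/2 = 8/2 = 4
radius = 4; distance == radius -> yes

Answer: yes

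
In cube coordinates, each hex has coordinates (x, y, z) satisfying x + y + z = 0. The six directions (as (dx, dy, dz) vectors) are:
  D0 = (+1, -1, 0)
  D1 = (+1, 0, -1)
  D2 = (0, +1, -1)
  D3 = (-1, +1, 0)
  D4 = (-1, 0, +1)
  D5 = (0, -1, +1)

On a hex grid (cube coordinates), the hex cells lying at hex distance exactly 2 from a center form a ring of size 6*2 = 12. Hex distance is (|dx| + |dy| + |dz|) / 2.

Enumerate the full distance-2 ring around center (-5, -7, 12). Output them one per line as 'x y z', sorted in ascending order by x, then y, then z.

Answer: -7 -7 14
-7 -6 13
-7 -5 12
-6 -8 14
-6 -5 11
-5 -9 14
-5 -5 10
-4 -9 13
-4 -6 10
-3 -9 12
-3 -8 11
-3 -7 10

Derivation:
Walk ring at distance 2 from (-5, -7, 12):
Start at center + D4*2 = (-7, -7, 14)
  hex 0: (-7, -7, 14)
  hex 1: (-6, -8, 14)
  hex 2: (-5, -9, 14)
  hex 3: (-4, -9, 13)
  hex 4: (-3, -9, 12)
  hex 5: (-3, -8, 11)
  hex 6: (-3, -7, 10)
  hex 7: (-4, -6, 10)
  hex 8: (-5, -5, 10)
  hex 9: (-6, -5, 11)
  hex 10: (-7, -5, 12)
  hex 11: (-7, -6, 13)
Sorted: 12 hexes.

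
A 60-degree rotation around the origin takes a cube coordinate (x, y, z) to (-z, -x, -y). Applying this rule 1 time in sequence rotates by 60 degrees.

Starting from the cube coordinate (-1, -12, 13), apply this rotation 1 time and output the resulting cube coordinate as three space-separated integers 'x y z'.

Answer: -13 1 12

Derivation:
Start: (-1, -12, 13)
Step 1: (-1, -12, 13) -> (-(13), -(-1), -(-12)) = (-13, 1, 12)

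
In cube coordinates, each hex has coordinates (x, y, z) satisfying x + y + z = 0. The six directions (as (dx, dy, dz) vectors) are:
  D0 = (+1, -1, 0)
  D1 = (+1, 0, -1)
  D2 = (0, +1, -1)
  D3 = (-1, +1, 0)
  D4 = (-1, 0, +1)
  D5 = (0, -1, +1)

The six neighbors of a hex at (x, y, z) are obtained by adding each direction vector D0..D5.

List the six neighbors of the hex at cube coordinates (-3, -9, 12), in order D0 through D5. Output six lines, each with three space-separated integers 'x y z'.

Answer: -2 -10 12
-2 -9 11
-3 -8 11
-4 -8 12
-4 -9 13
-3 -10 13

Derivation:
Center: (-3, -9, 12). Add each direction:
  D0: (-3, -9, 12) + (1, -1, 0) = (-2, -10, 12)
  D1: (-3, -9, 12) + (1, 0, -1) = (-2, -9, 11)
  D2: (-3, -9, 12) + (0, 1, -1) = (-3, -8, 11)
  D3: (-3, -9, 12) + (-1, 1, 0) = (-4, -8, 12)
  D4: (-3, -9, 12) + (-1, 0, 1) = (-4, -9, 13)
  D5: (-3, -9, 12) + (0, -1, 1) = (-3, -10, 13)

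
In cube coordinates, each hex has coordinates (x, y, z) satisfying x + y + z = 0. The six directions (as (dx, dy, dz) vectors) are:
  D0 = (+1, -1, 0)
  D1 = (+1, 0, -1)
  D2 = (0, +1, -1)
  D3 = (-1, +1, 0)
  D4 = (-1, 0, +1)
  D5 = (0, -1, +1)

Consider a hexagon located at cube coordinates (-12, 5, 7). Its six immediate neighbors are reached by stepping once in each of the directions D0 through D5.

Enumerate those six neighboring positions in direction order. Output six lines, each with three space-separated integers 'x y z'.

Center: (-12, 5, 7). Add each direction:
  D0: (-12, 5, 7) + (1, -1, 0) = (-11, 4, 7)
  D1: (-12, 5, 7) + (1, 0, -1) = (-11, 5, 6)
  D2: (-12, 5, 7) + (0, 1, -1) = (-12, 6, 6)
  D3: (-12, 5, 7) + (-1, 1, 0) = (-13, 6, 7)
  D4: (-12, 5, 7) + (-1, 0, 1) = (-13, 5, 8)
  D5: (-12, 5, 7) + (0, -1, 1) = (-12, 4, 8)

Answer: -11 4 7
-11 5 6
-12 6 6
-13 6 7
-13 5 8
-12 4 8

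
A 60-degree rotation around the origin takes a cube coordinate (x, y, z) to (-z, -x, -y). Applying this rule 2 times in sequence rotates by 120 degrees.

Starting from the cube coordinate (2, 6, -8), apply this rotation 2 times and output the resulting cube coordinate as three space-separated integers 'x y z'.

Start: (2, 6, -8)
Step 1: (2, 6, -8) -> (-(-8), -(2), -(6)) = (8, -2, -6)
Step 2: (8, -2, -6) -> (-(-6), -(8), -(-2)) = (6, -8, 2)

Answer: 6 -8 2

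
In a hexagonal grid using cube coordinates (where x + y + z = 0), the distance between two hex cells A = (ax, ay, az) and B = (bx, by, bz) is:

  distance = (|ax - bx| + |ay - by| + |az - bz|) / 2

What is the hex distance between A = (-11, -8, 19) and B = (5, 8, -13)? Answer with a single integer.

Answer: 32

Derivation:
|ax - bx| = |-11 - 5| = 16
|ay - by| = |-8 - 8| = 16
|az - bz| = |19 - (-13)| = 32
distance = (16 + 16 + 32) / 2 = 64 / 2 = 32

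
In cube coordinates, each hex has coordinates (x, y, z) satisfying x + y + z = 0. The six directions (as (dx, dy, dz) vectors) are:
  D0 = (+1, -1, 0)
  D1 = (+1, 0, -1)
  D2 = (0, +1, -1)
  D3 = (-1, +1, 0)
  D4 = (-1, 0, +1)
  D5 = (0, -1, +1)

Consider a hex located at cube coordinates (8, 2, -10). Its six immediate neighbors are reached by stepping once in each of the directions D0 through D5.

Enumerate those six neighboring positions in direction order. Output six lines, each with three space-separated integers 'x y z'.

Center: (8, 2, -10). Add each direction:
  D0: (8, 2, -10) + (1, -1, 0) = (9, 1, -10)
  D1: (8, 2, -10) + (1, 0, -1) = (9, 2, -11)
  D2: (8, 2, -10) + (0, 1, -1) = (8, 3, -11)
  D3: (8, 2, -10) + (-1, 1, 0) = (7, 3, -10)
  D4: (8, 2, -10) + (-1, 0, 1) = (7, 2, -9)
  D5: (8, 2, -10) + (0, -1, 1) = (8, 1, -9)

Answer: 9 1 -10
9 2 -11
8 3 -11
7 3 -10
7 2 -9
8 1 -9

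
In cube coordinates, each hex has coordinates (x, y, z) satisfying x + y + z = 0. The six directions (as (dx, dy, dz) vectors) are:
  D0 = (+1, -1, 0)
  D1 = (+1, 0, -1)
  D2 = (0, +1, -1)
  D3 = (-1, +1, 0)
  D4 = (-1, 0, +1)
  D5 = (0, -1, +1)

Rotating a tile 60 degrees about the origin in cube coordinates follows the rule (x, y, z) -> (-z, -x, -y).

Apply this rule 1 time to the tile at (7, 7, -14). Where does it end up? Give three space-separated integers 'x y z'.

Answer: 14 -7 -7

Derivation:
Start: (7, 7, -14)
Step 1: (7, 7, -14) -> (-(-14), -(7), -(7)) = (14, -7, -7)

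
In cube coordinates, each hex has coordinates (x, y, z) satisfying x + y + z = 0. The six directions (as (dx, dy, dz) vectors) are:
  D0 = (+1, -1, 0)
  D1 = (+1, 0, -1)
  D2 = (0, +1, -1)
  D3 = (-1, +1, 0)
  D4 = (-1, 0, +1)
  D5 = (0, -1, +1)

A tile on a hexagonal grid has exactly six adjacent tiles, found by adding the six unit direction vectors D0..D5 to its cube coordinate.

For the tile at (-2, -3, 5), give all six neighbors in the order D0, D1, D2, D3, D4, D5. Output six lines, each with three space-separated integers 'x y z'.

Center: (-2, -3, 5). Add each direction:
  D0: (-2, -3, 5) + (1, -1, 0) = (-1, -4, 5)
  D1: (-2, -3, 5) + (1, 0, -1) = (-1, -3, 4)
  D2: (-2, -3, 5) + (0, 1, -1) = (-2, -2, 4)
  D3: (-2, -3, 5) + (-1, 1, 0) = (-3, -2, 5)
  D4: (-2, -3, 5) + (-1, 0, 1) = (-3, -3, 6)
  D5: (-2, -3, 5) + (0, -1, 1) = (-2, -4, 6)

Answer: -1 -4 5
-1 -3 4
-2 -2 4
-3 -2 5
-3 -3 6
-2 -4 6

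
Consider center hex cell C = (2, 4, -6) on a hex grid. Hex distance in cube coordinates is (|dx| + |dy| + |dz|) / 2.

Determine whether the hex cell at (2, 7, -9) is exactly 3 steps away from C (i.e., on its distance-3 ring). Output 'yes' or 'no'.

|px - cx| = |2 - 2| = 0
|py - cy| = |7 - 4| = 3
|pz - cz| = |-9 - (-6)| = 3
distance = (0+3+3)/2 = 6/2 = 3
radius = 3; distance == radius -> yes

Answer: yes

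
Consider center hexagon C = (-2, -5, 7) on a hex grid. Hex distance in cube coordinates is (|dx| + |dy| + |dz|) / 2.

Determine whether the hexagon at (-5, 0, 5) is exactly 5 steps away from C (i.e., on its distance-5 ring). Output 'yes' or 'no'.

Answer: yes

Derivation:
|px - cx| = |-5 - (-2)| = 3
|py - cy| = |0 - (-5)| = 5
|pz - cz| = |5 - 7| = 2
distance = (3+5+2)/2 = 10/2 = 5
radius = 5; distance == radius -> yes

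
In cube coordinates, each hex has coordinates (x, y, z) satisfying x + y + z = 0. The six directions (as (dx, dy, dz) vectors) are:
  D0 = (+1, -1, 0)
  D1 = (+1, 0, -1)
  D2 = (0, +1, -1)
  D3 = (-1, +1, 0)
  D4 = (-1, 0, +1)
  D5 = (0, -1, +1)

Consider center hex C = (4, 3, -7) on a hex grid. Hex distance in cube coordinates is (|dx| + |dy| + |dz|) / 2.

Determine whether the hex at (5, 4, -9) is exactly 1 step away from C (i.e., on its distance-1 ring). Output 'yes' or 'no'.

Answer: no

Derivation:
|px - cx| = |5 - 4| = 1
|py - cy| = |4 - 3| = 1
|pz - cz| = |-9 - (-7)| = 2
distance = (1+1+2)/2 = 4/2 = 2
radius = 1; distance != radius -> no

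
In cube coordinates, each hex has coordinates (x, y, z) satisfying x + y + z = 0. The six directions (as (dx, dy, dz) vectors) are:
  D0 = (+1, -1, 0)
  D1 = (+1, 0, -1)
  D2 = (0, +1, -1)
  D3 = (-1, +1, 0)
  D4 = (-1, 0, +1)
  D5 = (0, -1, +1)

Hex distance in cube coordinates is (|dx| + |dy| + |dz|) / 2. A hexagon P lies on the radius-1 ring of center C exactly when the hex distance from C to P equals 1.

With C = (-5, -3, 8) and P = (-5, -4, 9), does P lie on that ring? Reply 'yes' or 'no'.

Answer: yes

Derivation:
|px - cx| = |-5 - (-5)| = 0
|py - cy| = |-4 - (-3)| = 1
|pz - cz| = |9 - 8| = 1
distance = (0+1+1)/2 = 2/2 = 1
radius = 1; distance == radius -> yes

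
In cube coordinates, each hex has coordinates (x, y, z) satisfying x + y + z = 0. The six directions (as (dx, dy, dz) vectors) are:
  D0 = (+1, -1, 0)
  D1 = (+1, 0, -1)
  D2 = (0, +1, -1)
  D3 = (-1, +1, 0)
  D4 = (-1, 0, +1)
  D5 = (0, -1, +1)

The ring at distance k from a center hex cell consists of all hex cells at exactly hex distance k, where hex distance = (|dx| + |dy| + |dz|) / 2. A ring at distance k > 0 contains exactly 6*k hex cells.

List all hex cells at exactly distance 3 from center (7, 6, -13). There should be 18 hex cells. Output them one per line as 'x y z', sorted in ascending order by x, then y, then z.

Answer: 4 6 -10
4 7 -11
4 8 -12
4 9 -13
5 5 -10
5 9 -14
6 4 -10
6 9 -15
7 3 -10
7 9 -16
8 3 -11
8 8 -16
9 3 -12
9 7 -16
10 3 -13
10 4 -14
10 5 -15
10 6 -16

Derivation:
Walk ring at distance 3 from (7, 6, -13):
Start at center + D4*3 = (4, 6, -10)
  hex 0: (4, 6, -10)
  hex 1: (5, 5, -10)
  hex 2: (6, 4, -10)
  hex 3: (7, 3, -10)
  hex 4: (8, 3, -11)
  hex 5: (9, 3, -12)
  hex 6: (10, 3, -13)
  hex 7: (10, 4, -14)
  hex 8: (10, 5, -15)
  hex 9: (10, 6, -16)
  hex 10: (9, 7, -16)
  hex 11: (8, 8, -16)
  hex 12: (7, 9, -16)
  hex 13: (6, 9, -15)
  hex 14: (5, 9, -14)
  hex 15: (4, 9, -13)
  hex 16: (4, 8, -12)
  hex 17: (4, 7, -11)
Sorted: 18 hexes.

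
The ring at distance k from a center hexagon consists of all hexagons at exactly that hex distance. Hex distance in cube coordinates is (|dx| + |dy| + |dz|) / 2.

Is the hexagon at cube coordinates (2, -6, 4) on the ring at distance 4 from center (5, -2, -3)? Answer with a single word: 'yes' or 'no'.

Answer: no

Derivation:
|px - cx| = |2 - 5| = 3
|py - cy| = |-6 - (-2)| = 4
|pz - cz| = |4 - (-3)| = 7
distance = (3+4+7)/2 = 14/2 = 7
radius = 4; distance != radius -> no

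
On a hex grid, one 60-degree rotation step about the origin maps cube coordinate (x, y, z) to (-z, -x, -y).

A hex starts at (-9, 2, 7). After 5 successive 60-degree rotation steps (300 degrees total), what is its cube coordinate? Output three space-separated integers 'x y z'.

Answer: -2 -7 9

Derivation:
Start: (-9, 2, 7)
Step 1: (-9, 2, 7) -> (-(7), -(-9), -(2)) = (-7, 9, -2)
Step 2: (-7, 9, -2) -> (-(-2), -(-7), -(9)) = (2, 7, -9)
Step 3: (2, 7, -9) -> (-(-9), -(2), -(7)) = (9, -2, -7)
Step 4: (9, -2, -7) -> (-(-7), -(9), -(-2)) = (7, -9, 2)
Step 5: (7, -9, 2) -> (-(2), -(7), -(-9)) = (-2, -7, 9)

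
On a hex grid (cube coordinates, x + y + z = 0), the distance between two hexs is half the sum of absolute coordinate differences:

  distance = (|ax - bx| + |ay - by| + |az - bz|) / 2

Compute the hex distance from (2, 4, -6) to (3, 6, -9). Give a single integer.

|ax - bx| = |2 - 3| = 1
|ay - by| = |4 - 6| = 2
|az - bz| = |-6 - (-9)| = 3
distance = (1 + 2 + 3) / 2 = 6 / 2 = 3

Answer: 3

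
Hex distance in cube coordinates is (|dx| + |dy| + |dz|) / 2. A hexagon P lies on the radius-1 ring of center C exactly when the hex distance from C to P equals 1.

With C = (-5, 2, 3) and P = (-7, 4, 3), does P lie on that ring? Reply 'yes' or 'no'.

|px - cx| = |-7 - (-5)| = 2
|py - cy| = |4 - 2| = 2
|pz - cz| = |3 - 3| = 0
distance = (2+2+0)/2 = 4/2 = 2
radius = 1; distance != radius -> no

Answer: no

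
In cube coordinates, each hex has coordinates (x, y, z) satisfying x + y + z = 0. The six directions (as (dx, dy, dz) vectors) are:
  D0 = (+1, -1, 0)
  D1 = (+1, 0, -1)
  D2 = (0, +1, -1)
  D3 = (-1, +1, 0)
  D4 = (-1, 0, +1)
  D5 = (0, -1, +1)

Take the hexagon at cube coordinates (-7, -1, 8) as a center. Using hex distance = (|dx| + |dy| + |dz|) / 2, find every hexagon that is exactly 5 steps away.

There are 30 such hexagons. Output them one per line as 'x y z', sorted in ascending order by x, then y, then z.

Walk ring at distance 5 from (-7, -1, 8):
Start at center + D4*5 = (-12, -1, 13)
  hex 0: (-12, -1, 13)
  hex 1: (-11, -2, 13)
  hex 2: (-10, -3, 13)
  hex 3: (-9, -4, 13)
  hex 4: (-8, -5, 13)
  hex 5: (-7, -6, 13)
  hex 6: (-6, -6, 12)
  hex 7: (-5, -6, 11)
  hex 8: (-4, -6, 10)
  hex 9: (-3, -6, 9)
  hex 10: (-2, -6, 8)
  hex 11: (-2, -5, 7)
  hex 12: (-2, -4, 6)
  hex 13: (-2, -3, 5)
  hex 14: (-2, -2, 4)
  hex 15: (-2, -1, 3)
  hex 16: (-3, 0, 3)
  hex 17: (-4, 1, 3)
  hex 18: (-5, 2, 3)
  hex 19: (-6, 3, 3)
  hex 20: (-7, 4, 3)
  hex 21: (-8, 4, 4)
  hex 22: (-9, 4, 5)
  hex 23: (-10, 4, 6)
  hex 24: (-11, 4, 7)
  hex 25: (-12, 4, 8)
  hex 26: (-12, 3, 9)
  hex 27: (-12, 2, 10)
  hex 28: (-12, 1, 11)
  hex 29: (-12, 0, 12)
Sorted: 30 hexes.

Answer: -12 -1 13
-12 0 12
-12 1 11
-12 2 10
-12 3 9
-12 4 8
-11 -2 13
-11 4 7
-10 -3 13
-10 4 6
-9 -4 13
-9 4 5
-8 -5 13
-8 4 4
-7 -6 13
-7 4 3
-6 -6 12
-6 3 3
-5 -6 11
-5 2 3
-4 -6 10
-4 1 3
-3 -6 9
-3 0 3
-2 -6 8
-2 -5 7
-2 -4 6
-2 -3 5
-2 -2 4
-2 -1 3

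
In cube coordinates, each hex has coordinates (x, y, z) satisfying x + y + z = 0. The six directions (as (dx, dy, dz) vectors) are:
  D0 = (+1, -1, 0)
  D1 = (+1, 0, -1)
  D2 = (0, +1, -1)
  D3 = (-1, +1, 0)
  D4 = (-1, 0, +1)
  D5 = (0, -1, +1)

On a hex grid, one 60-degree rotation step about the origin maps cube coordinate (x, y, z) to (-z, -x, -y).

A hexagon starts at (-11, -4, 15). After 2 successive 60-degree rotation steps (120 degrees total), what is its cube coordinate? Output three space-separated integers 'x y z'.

Start: (-11, -4, 15)
Step 1: (-11, -4, 15) -> (-(15), -(-11), -(-4)) = (-15, 11, 4)
Step 2: (-15, 11, 4) -> (-(4), -(-15), -(11)) = (-4, 15, -11)

Answer: -4 15 -11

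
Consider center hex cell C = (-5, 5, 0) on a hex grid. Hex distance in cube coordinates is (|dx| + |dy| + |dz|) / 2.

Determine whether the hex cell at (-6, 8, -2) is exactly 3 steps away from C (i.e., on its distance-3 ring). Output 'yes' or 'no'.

|px - cx| = |-6 - (-5)| = 1
|py - cy| = |8 - 5| = 3
|pz - cz| = |-2 - 0| = 2
distance = (1+3+2)/2 = 6/2 = 3
radius = 3; distance == radius -> yes

Answer: yes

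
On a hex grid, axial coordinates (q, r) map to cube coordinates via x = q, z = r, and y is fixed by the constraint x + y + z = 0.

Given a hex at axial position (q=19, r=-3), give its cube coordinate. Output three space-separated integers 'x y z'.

x = q = 19
z = r = -3
y = -x - z = -(19) - (-3) = -16

Answer: 19 -16 -3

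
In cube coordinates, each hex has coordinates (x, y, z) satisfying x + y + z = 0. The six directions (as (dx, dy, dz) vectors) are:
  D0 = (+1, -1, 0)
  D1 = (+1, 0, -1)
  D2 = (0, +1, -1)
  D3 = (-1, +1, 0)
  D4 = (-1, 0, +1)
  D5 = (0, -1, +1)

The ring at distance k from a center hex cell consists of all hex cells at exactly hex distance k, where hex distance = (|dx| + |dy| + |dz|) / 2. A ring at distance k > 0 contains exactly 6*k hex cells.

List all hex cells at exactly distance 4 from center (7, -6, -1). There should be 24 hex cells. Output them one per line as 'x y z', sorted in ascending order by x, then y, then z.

Walk ring at distance 4 from (7, -6, -1):
Start at center + D4*4 = (3, -6, 3)
  hex 0: (3, -6, 3)
  hex 1: (4, -7, 3)
  hex 2: (5, -8, 3)
  hex 3: (6, -9, 3)
  hex 4: (7, -10, 3)
  hex 5: (8, -10, 2)
  hex 6: (9, -10, 1)
  hex 7: (10, -10, 0)
  hex 8: (11, -10, -1)
  hex 9: (11, -9, -2)
  hex 10: (11, -8, -3)
  hex 11: (11, -7, -4)
  hex 12: (11, -6, -5)
  hex 13: (10, -5, -5)
  hex 14: (9, -4, -5)
  hex 15: (8, -3, -5)
  hex 16: (7, -2, -5)
  hex 17: (6, -2, -4)
  hex 18: (5, -2, -3)
  hex 19: (4, -2, -2)
  hex 20: (3, -2, -1)
  hex 21: (3, -3, 0)
  hex 22: (3, -4, 1)
  hex 23: (3, -5, 2)
Sorted: 24 hexes.

Answer: 3 -6 3
3 -5 2
3 -4 1
3 -3 0
3 -2 -1
4 -7 3
4 -2 -2
5 -8 3
5 -2 -3
6 -9 3
6 -2 -4
7 -10 3
7 -2 -5
8 -10 2
8 -3 -5
9 -10 1
9 -4 -5
10 -10 0
10 -5 -5
11 -10 -1
11 -9 -2
11 -8 -3
11 -7 -4
11 -6 -5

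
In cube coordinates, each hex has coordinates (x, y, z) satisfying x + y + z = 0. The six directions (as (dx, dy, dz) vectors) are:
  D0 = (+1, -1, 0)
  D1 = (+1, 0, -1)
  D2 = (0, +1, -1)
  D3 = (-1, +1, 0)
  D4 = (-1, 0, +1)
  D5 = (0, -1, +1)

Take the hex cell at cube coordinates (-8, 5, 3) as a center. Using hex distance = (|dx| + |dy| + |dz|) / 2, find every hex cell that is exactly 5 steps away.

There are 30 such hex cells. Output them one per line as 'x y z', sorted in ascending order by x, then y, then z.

Walk ring at distance 5 from (-8, 5, 3):
Start at center + D4*5 = (-13, 5, 8)
  hex 0: (-13, 5, 8)
  hex 1: (-12, 4, 8)
  hex 2: (-11, 3, 8)
  hex 3: (-10, 2, 8)
  hex 4: (-9, 1, 8)
  hex 5: (-8, 0, 8)
  hex 6: (-7, 0, 7)
  hex 7: (-6, 0, 6)
  hex 8: (-5, 0, 5)
  hex 9: (-4, 0, 4)
  hex 10: (-3, 0, 3)
  hex 11: (-3, 1, 2)
  hex 12: (-3, 2, 1)
  hex 13: (-3, 3, 0)
  hex 14: (-3, 4, -1)
  hex 15: (-3, 5, -2)
  hex 16: (-4, 6, -2)
  hex 17: (-5, 7, -2)
  hex 18: (-6, 8, -2)
  hex 19: (-7, 9, -2)
  hex 20: (-8, 10, -2)
  hex 21: (-9, 10, -1)
  hex 22: (-10, 10, 0)
  hex 23: (-11, 10, 1)
  hex 24: (-12, 10, 2)
  hex 25: (-13, 10, 3)
  hex 26: (-13, 9, 4)
  hex 27: (-13, 8, 5)
  hex 28: (-13, 7, 6)
  hex 29: (-13, 6, 7)
Sorted: 30 hexes.

Answer: -13 5 8
-13 6 7
-13 7 6
-13 8 5
-13 9 4
-13 10 3
-12 4 8
-12 10 2
-11 3 8
-11 10 1
-10 2 8
-10 10 0
-9 1 8
-9 10 -1
-8 0 8
-8 10 -2
-7 0 7
-7 9 -2
-6 0 6
-6 8 -2
-5 0 5
-5 7 -2
-4 0 4
-4 6 -2
-3 0 3
-3 1 2
-3 2 1
-3 3 0
-3 4 -1
-3 5 -2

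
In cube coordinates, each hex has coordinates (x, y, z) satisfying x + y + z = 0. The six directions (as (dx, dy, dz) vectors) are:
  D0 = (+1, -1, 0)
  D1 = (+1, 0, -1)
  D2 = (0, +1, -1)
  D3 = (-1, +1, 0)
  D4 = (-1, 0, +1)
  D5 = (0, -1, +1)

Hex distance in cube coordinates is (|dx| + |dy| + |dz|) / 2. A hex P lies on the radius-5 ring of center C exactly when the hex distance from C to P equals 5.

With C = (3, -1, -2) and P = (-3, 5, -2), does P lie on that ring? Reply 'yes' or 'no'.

Answer: no

Derivation:
|px - cx| = |-3 - 3| = 6
|py - cy| = |5 - (-1)| = 6
|pz - cz| = |-2 - (-2)| = 0
distance = (6+6+0)/2 = 12/2 = 6
radius = 5; distance != radius -> no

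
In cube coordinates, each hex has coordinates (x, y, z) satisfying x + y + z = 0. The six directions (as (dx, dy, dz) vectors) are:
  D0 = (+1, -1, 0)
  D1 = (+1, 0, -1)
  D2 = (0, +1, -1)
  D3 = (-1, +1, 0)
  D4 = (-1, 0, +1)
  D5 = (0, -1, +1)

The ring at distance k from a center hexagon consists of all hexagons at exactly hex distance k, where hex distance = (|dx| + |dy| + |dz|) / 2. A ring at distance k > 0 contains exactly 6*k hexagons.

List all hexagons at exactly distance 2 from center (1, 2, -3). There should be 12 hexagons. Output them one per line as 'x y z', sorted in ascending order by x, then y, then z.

Answer: -1 2 -1
-1 3 -2
-1 4 -3
0 1 -1
0 4 -4
1 0 -1
1 4 -5
2 0 -2
2 3 -5
3 0 -3
3 1 -4
3 2 -5

Derivation:
Walk ring at distance 2 from (1, 2, -3):
Start at center + D4*2 = (-1, 2, -1)
  hex 0: (-1, 2, -1)
  hex 1: (0, 1, -1)
  hex 2: (1, 0, -1)
  hex 3: (2, 0, -2)
  hex 4: (3, 0, -3)
  hex 5: (3, 1, -4)
  hex 6: (3, 2, -5)
  hex 7: (2, 3, -5)
  hex 8: (1, 4, -5)
  hex 9: (0, 4, -4)
  hex 10: (-1, 4, -3)
  hex 11: (-1, 3, -2)
Sorted: 12 hexes.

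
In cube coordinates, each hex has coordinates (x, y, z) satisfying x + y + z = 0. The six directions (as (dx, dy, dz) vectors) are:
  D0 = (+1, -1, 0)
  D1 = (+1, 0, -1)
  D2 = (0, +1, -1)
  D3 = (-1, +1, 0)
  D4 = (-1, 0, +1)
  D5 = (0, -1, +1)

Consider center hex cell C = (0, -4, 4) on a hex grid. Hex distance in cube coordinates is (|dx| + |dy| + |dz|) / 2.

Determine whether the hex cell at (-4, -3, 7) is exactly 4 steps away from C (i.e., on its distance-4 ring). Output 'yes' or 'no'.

Answer: yes

Derivation:
|px - cx| = |-4 - 0| = 4
|py - cy| = |-3 - (-4)| = 1
|pz - cz| = |7 - 4| = 3
distance = (4+1+3)/2 = 8/2 = 4
radius = 4; distance == radius -> yes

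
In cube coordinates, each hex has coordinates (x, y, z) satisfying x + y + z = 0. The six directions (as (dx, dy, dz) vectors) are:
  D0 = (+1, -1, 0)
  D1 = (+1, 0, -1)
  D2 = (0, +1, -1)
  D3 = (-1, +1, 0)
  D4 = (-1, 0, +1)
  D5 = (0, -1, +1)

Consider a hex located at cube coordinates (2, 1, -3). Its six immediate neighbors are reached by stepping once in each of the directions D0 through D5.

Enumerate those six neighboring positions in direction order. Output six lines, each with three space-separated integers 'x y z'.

Answer: 3 0 -3
3 1 -4
2 2 -4
1 2 -3
1 1 -2
2 0 -2

Derivation:
Center: (2, 1, -3). Add each direction:
  D0: (2, 1, -3) + (1, -1, 0) = (3, 0, -3)
  D1: (2, 1, -3) + (1, 0, -1) = (3, 1, -4)
  D2: (2, 1, -3) + (0, 1, -1) = (2, 2, -4)
  D3: (2, 1, -3) + (-1, 1, 0) = (1, 2, -3)
  D4: (2, 1, -3) + (-1, 0, 1) = (1, 1, -2)
  D5: (2, 1, -3) + (0, -1, 1) = (2, 0, -2)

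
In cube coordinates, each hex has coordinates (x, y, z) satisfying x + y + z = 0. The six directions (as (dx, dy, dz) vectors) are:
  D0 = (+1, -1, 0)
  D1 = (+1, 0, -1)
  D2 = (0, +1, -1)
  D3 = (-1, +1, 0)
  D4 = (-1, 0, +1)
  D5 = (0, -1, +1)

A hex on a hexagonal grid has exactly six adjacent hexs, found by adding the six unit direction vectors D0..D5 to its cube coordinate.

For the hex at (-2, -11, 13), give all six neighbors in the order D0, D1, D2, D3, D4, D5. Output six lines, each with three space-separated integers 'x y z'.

Center: (-2, -11, 13). Add each direction:
  D0: (-2, -11, 13) + (1, -1, 0) = (-1, -12, 13)
  D1: (-2, -11, 13) + (1, 0, -1) = (-1, -11, 12)
  D2: (-2, -11, 13) + (0, 1, -1) = (-2, -10, 12)
  D3: (-2, -11, 13) + (-1, 1, 0) = (-3, -10, 13)
  D4: (-2, -11, 13) + (-1, 0, 1) = (-3, -11, 14)
  D5: (-2, -11, 13) + (0, -1, 1) = (-2, -12, 14)

Answer: -1 -12 13
-1 -11 12
-2 -10 12
-3 -10 13
-3 -11 14
-2 -12 14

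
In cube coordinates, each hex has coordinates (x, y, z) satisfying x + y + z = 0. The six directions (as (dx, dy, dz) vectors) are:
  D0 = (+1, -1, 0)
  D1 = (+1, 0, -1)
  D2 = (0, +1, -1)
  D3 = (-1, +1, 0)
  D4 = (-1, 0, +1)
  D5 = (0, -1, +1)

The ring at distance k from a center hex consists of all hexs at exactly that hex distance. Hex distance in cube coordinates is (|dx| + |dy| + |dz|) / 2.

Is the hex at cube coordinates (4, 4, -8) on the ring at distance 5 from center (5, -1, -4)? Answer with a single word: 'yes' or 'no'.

Answer: yes

Derivation:
|px - cx| = |4 - 5| = 1
|py - cy| = |4 - (-1)| = 5
|pz - cz| = |-8 - (-4)| = 4
distance = (1+5+4)/2 = 10/2 = 5
radius = 5; distance == radius -> yes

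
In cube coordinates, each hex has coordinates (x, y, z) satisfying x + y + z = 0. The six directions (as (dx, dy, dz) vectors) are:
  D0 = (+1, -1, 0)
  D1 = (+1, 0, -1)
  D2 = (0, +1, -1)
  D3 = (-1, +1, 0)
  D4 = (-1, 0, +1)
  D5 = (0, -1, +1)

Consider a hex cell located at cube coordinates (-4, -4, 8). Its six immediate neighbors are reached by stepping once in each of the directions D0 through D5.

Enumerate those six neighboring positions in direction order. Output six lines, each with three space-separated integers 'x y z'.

Answer: -3 -5 8
-3 -4 7
-4 -3 7
-5 -3 8
-5 -4 9
-4 -5 9

Derivation:
Center: (-4, -4, 8). Add each direction:
  D0: (-4, -4, 8) + (1, -1, 0) = (-3, -5, 8)
  D1: (-4, -4, 8) + (1, 0, -1) = (-3, -4, 7)
  D2: (-4, -4, 8) + (0, 1, -1) = (-4, -3, 7)
  D3: (-4, -4, 8) + (-1, 1, 0) = (-5, -3, 8)
  D4: (-4, -4, 8) + (-1, 0, 1) = (-5, -4, 9)
  D5: (-4, -4, 8) + (0, -1, 1) = (-4, -5, 9)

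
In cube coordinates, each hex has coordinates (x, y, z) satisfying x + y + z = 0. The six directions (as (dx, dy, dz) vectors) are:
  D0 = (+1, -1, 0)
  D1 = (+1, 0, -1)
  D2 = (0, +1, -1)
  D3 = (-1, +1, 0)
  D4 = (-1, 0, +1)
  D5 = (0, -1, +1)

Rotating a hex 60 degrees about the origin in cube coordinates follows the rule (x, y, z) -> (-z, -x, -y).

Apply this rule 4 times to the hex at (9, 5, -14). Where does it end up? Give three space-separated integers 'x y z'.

Answer: -14 9 5

Derivation:
Start: (9, 5, -14)
Step 1: (9, 5, -14) -> (-(-14), -(9), -(5)) = (14, -9, -5)
Step 2: (14, -9, -5) -> (-(-5), -(14), -(-9)) = (5, -14, 9)
Step 3: (5, -14, 9) -> (-(9), -(5), -(-14)) = (-9, -5, 14)
Step 4: (-9, -5, 14) -> (-(14), -(-9), -(-5)) = (-14, 9, 5)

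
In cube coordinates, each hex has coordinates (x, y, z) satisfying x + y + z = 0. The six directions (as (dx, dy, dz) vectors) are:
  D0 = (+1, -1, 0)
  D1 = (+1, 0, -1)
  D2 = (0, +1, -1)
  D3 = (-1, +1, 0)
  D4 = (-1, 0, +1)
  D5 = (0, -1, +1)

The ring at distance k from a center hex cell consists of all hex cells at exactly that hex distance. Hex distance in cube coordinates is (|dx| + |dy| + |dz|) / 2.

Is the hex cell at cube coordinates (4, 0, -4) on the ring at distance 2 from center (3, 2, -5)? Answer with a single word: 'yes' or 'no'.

Answer: yes

Derivation:
|px - cx| = |4 - 3| = 1
|py - cy| = |0 - 2| = 2
|pz - cz| = |-4 - (-5)| = 1
distance = (1+2+1)/2 = 4/2 = 2
radius = 2; distance == radius -> yes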